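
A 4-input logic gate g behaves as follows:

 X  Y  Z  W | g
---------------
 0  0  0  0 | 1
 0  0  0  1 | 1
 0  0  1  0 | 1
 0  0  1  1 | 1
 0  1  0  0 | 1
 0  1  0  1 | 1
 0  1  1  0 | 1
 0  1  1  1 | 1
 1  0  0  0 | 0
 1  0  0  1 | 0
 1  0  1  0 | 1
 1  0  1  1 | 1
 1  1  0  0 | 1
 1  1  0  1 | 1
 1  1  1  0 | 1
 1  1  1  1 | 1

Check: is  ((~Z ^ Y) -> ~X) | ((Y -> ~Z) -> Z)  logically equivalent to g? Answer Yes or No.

Yes

Test each input against both g and the formula:
  X=0, Y=0, Z=0, W=0: formula gives 1, g = 1 ✓
  X=0, Y=0, Z=0, W=1: formula gives 1, g = 1 ✓
  X=0, Y=0, Z=1, W=0: formula gives 1, g = 1 ✓
  X=0, Y=0, Z=1, W=1: formula gives 1, g = 1 ✓
  …and likewise for the remaining 12 rows.
All 16 rows match — the expression computes g exactly.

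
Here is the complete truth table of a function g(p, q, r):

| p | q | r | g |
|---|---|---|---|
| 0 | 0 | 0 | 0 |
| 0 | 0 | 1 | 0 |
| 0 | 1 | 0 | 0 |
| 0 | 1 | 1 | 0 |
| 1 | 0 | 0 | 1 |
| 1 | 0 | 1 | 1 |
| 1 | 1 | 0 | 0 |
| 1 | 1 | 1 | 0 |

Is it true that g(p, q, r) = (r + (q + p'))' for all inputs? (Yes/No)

No

Test each input against both g and the formula:
  p=0, q=0, r=0: formula gives 0, g = 0 ✓
  p=0, q=0, r=1: formula gives 0, g = 0 ✓
  p=0, q=1, r=0: formula gives 0, g = 0 ✓
  p=0, q=1, r=1: formula gives 0, g = 0 ✓
  p=1, q=0, r=0: formula gives 1, g = 1 ✓
  p=1, q=0, r=1: formula gives 0, but g = 1 ✗
A single disagreement suffices: at (1,0,1) they differ, so the formula does not compute g.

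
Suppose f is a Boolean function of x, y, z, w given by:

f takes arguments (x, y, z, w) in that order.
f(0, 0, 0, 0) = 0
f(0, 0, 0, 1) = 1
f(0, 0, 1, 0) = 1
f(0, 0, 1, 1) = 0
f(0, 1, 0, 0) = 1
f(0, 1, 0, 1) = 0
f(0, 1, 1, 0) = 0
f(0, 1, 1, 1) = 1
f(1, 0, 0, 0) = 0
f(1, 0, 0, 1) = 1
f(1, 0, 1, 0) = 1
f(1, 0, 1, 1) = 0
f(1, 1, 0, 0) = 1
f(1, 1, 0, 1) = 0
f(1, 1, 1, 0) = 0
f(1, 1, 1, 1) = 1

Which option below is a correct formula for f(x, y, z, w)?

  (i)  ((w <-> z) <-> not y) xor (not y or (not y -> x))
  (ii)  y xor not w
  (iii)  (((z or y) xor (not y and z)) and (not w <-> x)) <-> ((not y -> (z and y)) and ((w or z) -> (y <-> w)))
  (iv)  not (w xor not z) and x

(ii) disagrees with f on (0,0,0,0) (formula → 1, table → 0); rule it out.
(iii) disagrees with f on (0,0,0,0) (formula → 1, table → 0); rule it out.
(iv) disagrees with f on (0,0,0,1) (formula → 0, table → 1); rule it out.
Only (i) survives; checking it on all 16 rows confirms it matches f.

i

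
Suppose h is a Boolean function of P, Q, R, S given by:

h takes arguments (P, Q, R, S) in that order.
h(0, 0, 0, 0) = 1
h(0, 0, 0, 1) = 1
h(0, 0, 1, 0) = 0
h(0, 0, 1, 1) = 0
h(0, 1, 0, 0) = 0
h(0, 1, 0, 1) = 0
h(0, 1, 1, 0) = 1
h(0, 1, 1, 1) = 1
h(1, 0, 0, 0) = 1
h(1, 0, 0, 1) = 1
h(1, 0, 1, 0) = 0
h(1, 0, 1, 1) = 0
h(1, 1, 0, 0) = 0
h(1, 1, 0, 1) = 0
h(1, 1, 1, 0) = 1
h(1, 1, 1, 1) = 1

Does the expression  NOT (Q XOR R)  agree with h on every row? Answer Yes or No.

Yes

Evaluate NOT (Q XOR R) on each row and compare to h:
  P=0, Q=0, R=0, S=0: formula gives 1, h = 1 ✓
  P=0, Q=0, R=0, S=1: formula gives 1, h = 1 ✓
  P=0, Q=0, R=1, S=0: formula gives 0, h = 0 ✓
  P=0, Q=0, R=1, S=1: formula gives 0, h = 0 ✓
  …and likewise for the remaining 12 rows.
All 16 rows match — the expression computes h exactly.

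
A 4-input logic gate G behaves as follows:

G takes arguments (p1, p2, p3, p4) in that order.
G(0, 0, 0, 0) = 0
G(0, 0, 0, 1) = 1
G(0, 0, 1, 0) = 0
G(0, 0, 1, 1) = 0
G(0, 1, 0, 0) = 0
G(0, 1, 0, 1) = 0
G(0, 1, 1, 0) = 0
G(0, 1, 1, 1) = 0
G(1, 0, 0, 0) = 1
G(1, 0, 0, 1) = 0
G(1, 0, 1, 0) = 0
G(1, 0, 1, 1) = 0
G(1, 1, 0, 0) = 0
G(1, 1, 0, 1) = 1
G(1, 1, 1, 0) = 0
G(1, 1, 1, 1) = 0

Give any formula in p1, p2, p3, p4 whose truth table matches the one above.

G(p1, p2, p3, p4) = ((((NOT p1 AND NOT p2) AND NOT p3) AND p4) OR (((p1 AND NOT p2) AND NOT p3) AND NOT p4)) OR (((p1 AND p2) AND NOT p3) AND p4)

Collect the rows where G=1 — (0,0,0,1), (1,0,0,0), (1,1,0,1) — and write one minterm per row: ¬p1·¬p2·¬p3·p4, p1·¬p2·¬p3·¬p4, p1·p2·¬p3·p4. Their union (logical OR) reproduces the table exactly.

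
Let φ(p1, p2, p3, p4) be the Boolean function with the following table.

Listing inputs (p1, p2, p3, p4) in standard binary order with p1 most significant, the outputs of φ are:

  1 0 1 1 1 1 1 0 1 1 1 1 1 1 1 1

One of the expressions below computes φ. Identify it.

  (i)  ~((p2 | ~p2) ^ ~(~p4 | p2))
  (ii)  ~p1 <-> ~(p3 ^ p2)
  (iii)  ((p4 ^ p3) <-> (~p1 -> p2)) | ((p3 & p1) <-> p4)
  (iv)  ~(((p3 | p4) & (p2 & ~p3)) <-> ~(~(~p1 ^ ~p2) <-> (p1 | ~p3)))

(i): at (0,0,0,0) it gives 0, but φ = 1 — eliminated.
(ii): at (0,0,0,1) it gives 1, but φ = 0 — eliminated.
(iv): at (0,0,0,0) it gives 0, but φ = 1 — eliminated.
That leaves (iii). Evaluating it on every row reproduces the table of φ exactly.

iii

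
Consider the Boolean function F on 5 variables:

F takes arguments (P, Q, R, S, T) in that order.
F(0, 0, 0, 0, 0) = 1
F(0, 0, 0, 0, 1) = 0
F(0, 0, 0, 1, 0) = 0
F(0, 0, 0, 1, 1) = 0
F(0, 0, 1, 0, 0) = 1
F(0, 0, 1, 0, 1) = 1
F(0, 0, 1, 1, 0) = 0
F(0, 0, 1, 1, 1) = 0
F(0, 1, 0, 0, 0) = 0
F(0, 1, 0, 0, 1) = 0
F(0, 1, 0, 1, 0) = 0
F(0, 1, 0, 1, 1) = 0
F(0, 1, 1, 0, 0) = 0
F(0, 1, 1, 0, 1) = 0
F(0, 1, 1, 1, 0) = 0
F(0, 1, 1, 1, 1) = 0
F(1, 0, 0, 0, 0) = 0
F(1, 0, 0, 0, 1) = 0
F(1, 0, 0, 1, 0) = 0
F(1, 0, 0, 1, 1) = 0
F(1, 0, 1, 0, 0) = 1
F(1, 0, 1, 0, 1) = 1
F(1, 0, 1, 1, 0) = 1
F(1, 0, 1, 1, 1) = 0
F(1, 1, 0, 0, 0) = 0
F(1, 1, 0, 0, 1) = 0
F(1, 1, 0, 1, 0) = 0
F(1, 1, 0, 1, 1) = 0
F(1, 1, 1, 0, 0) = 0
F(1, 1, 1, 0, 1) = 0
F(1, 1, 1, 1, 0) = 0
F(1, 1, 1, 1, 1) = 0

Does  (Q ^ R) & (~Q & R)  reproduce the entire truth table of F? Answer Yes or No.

No

Check the formula against F row by row:
  P=0, Q=0, R=0, S=0, T=0: formula gives 0, but F = 1 ✗
Since they disagree at (0,0,0,0,0), the expression is not a correct formula for F.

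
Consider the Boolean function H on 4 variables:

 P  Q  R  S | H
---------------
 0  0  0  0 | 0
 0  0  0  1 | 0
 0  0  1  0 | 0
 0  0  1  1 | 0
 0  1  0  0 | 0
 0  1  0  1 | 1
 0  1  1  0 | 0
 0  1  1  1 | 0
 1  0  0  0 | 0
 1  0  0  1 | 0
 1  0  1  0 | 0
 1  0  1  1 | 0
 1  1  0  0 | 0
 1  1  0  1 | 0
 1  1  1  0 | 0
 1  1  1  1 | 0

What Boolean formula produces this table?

Only row (0,1,0,1) gives 1. That row's minterm ¬P·Q·¬R·S is H directly.

H(P, Q, R, S) = ((¬P ∧ Q) ∧ ¬R) ∧ S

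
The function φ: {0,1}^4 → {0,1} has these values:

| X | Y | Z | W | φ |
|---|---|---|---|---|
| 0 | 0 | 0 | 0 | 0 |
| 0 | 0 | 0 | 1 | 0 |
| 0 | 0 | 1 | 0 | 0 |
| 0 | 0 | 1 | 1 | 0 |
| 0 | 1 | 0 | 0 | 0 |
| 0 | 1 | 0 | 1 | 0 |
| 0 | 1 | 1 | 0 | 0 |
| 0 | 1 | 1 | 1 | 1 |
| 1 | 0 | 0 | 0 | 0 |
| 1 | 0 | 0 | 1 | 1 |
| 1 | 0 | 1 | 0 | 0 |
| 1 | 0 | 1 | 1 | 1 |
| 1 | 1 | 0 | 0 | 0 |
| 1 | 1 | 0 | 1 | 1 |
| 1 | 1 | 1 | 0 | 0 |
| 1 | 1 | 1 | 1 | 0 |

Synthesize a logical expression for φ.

φ=1 on 4 inputs: (0,1,1,1), (1,0,0,1), (1,0,1,1), (1,1,0,1). Reading each as a conjunction of literals (¬X·Y·Z·W, X·¬Y·¬Z·W, X·¬Y·Z·W, X·Y·¬Z·W) and taking the OR gives the canonical DNF.

φ(X, Y, Z, W) = (((((NOT X AND Y) AND Z) AND W) OR (((X AND NOT Y) AND NOT Z) AND W)) OR (((X AND NOT Y) AND Z) AND W)) OR (((X AND Y) AND NOT Z) AND W)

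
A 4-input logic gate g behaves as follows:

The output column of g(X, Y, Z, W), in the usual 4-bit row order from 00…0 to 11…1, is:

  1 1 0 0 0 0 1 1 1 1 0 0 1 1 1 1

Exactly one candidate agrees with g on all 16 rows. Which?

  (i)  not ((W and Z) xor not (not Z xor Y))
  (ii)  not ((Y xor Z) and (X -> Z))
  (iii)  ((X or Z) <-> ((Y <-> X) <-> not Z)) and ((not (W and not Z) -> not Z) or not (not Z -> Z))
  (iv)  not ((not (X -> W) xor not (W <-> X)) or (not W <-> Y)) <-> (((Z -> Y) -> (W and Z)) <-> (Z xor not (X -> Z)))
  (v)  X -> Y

ii

(i) fails at (0,0,1,1): the formula yields 1, g is 0.
(iii) fails at (0,0,0,0): the formula yields 0, g is 1.
(iv) fails at (0,0,0,1): the formula yields 0, g is 1.
(v) fails at (0,0,1,0): the formula yields 1, g is 0.
Only (ii) survives; checking it on all 16 rows confirms it matches g.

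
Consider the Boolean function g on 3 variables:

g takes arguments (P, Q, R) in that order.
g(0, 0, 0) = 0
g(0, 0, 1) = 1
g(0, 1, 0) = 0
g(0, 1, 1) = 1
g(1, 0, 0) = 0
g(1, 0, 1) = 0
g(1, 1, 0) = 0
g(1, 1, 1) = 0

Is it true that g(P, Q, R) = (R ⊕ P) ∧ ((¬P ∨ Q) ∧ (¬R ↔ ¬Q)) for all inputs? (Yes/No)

No

Test each input against both g and the formula:
  P=0, Q=0, R=0: formula gives 0, g = 0 ✓
  P=0, Q=0, R=1: formula gives 0, but g = 1 ✗
A single disagreement suffices: at (0,0,1) they differ, so the formula does not compute g.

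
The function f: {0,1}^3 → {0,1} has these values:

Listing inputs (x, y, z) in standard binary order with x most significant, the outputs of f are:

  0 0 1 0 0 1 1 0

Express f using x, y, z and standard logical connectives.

f=1 on 3 inputs: (0,1,0), (1,0,1), (1,1,0). Reading each as a conjunction of literals (¬x·y·¬z, x·¬y·z, x·y·¬z) and taking the OR gives the canonical DNF.

f(x, y, z) = (((not x and y) and not z) or ((x and not y) and z)) or ((x and y) and not z)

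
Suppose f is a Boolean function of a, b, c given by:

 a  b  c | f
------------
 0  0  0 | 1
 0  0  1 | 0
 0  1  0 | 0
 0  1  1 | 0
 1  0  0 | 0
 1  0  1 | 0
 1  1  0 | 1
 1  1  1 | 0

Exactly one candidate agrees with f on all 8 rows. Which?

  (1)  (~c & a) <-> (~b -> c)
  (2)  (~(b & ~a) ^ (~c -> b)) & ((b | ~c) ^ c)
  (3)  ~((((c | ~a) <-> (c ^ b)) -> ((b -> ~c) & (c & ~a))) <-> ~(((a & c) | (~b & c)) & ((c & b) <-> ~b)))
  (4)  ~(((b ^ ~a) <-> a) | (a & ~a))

1

(2): at (0,1,0) it gives 1, but f = 0 — eliminated.
(3): at (0,0,0) it gives 0, but f = 1 — eliminated.
(4): at (0,0,1) it gives 1, but f = 0 — eliminated.
(1) is the remaining candidate, and it agrees with f on all 8 inputs.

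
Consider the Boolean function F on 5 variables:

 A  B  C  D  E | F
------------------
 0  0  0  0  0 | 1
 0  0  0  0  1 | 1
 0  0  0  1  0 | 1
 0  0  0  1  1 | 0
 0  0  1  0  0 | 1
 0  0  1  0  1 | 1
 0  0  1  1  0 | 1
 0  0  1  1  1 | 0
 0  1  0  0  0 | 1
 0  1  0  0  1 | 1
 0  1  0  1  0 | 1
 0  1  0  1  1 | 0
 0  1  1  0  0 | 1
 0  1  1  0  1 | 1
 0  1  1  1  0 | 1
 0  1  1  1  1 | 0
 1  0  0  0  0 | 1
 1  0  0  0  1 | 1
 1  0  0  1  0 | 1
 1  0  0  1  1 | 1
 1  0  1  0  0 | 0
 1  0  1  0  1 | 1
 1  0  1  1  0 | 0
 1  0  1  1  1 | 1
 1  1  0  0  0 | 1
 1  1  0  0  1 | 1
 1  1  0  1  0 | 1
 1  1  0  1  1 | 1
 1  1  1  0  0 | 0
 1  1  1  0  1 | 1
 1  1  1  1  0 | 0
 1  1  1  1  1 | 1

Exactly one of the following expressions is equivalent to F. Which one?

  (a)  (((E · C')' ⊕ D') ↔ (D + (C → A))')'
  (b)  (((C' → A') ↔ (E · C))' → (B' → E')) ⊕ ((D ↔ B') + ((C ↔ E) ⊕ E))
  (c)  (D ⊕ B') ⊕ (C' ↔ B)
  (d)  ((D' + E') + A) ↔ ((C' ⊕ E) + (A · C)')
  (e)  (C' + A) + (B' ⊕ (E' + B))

(a): at (0,0,0,0,0) it gives 0, but F = 1 — eliminated.
(b): at (0,0,0,0,0) it gives 0, but F = 1 — eliminated.
(c): at (0,0,0,1,0) it gives 0, but F = 1 — eliminated.
(e): at (0,0,0,1,1) it gives 1, but F = 0 — eliminated.
Only (d) survives; checking it on all 32 rows confirms it matches F.

d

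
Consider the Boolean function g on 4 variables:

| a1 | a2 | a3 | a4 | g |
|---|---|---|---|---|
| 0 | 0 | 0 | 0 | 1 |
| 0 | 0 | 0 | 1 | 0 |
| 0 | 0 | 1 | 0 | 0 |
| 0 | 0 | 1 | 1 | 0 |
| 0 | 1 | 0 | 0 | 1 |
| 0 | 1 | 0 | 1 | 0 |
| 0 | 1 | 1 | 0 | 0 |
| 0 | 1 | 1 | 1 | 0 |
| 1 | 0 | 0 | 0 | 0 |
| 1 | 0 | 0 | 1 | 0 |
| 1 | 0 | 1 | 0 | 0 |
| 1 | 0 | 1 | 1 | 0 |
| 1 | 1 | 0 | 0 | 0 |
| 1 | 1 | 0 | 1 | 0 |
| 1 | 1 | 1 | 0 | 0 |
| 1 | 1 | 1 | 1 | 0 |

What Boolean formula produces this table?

The 1-rows are (0,0,0,0), (0,1,0,0). Each contributes one minterm — ¬a1·¬a2·¬a3·¬a4; ¬a1·a2·¬a3·¬a4 — and their disjunction is a sum-of-products form of g.

g(a1, a2, a3, a4) = (((NOT a1 AND NOT a2) AND NOT a3) AND NOT a4) OR (((NOT a1 AND a2) AND NOT a3) AND NOT a4)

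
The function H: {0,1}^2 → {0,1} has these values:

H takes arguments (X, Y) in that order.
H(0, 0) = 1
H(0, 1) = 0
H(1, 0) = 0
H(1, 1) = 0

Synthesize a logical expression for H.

The output is 1 only when every input is 0 — NOR of all inputs.

H(X, Y) = NOT (X OR Y)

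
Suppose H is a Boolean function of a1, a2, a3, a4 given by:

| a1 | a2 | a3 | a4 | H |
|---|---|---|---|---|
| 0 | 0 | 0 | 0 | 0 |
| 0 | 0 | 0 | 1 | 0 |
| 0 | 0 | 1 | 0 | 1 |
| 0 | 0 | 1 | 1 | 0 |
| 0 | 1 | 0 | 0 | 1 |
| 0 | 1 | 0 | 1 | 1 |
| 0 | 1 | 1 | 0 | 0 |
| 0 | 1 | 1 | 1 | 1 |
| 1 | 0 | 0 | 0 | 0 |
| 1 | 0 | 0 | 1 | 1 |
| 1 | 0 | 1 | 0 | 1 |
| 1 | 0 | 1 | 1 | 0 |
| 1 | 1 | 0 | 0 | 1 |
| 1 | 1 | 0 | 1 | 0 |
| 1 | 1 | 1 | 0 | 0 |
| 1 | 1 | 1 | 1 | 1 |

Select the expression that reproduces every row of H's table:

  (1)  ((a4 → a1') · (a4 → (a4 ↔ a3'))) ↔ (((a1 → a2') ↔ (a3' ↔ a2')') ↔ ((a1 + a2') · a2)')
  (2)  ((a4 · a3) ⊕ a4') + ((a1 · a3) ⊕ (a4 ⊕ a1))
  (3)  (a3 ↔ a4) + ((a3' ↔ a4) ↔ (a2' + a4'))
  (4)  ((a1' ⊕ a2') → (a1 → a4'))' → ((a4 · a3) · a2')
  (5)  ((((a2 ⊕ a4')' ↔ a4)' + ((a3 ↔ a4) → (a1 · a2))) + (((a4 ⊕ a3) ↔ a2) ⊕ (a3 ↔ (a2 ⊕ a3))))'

(2) fails at (0,0,0,0): the formula yields 1, H is 0.
(3) fails at (0,0,0,0): the formula yields 1, H is 0.
(4) fails at (0,0,0,0): the formula yields 1, H is 0.
(5) fails at (0,0,0,0): the formula yields 1, H is 0.
(1) is the remaining candidate, and it agrees with H on all 16 inputs.

1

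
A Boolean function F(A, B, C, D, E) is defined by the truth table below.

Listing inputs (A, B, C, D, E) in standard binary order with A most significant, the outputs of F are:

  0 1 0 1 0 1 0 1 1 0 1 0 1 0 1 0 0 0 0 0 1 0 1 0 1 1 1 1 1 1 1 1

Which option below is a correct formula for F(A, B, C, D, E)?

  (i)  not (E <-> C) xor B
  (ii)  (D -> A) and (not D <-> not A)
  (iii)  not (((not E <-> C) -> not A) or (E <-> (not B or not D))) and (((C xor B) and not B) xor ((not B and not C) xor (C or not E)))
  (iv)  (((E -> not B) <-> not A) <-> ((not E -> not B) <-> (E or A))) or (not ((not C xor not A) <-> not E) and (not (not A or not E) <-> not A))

iv

(i) disagrees with F on (0,0,1,0,0) (formula → 1, table → 0); rule it out.
(ii) disagrees with F on (0,0,0,0,0) (formula → 1, table → 0); rule it out.
(iii) disagrees with F on (0,0,0,0,1) (formula → 0, table → 1); rule it out.
That leaves (iv). Evaluating it on every row reproduces the table of F exactly.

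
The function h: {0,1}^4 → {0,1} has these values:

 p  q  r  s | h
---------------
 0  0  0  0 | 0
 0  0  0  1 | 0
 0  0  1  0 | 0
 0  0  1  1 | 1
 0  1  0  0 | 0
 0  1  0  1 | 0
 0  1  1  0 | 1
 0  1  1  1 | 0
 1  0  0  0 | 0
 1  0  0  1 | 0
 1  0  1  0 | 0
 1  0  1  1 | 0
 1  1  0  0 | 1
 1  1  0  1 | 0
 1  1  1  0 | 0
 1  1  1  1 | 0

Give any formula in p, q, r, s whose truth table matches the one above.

h(p, q, r, s) = ((((¬p ∧ ¬q) ∧ r) ∧ s) ∨ (((¬p ∧ q) ∧ r) ∧ ¬s)) ∨ (((p ∧ q) ∧ ¬r) ∧ ¬s)

The 1-rows are (0,0,1,1), (0,1,1,0), (1,1,0,0). Each contributes one minterm — ¬p·¬q·r·s; ¬p·q·r·¬s; p·q·¬r·¬s — and their disjunction is a sum-of-products form of h.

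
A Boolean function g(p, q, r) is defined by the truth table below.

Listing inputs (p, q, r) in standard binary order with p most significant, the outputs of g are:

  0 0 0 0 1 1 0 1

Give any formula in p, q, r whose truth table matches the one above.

Collect the rows where g=1 — (1,0,0), (1,0,1), (1,1,1) — and write one minterm per row: p·¬q·¬r, p·¬q·r, p·q·r. Their union (logical OR) reproduces the table exactly.

g(p, q, r) = (((p ∧ ¬q) ∧ ¬r) ∨ ((p ∧ ¬q) ∧ r)) ∨ ((p ∧ q) ∧ r)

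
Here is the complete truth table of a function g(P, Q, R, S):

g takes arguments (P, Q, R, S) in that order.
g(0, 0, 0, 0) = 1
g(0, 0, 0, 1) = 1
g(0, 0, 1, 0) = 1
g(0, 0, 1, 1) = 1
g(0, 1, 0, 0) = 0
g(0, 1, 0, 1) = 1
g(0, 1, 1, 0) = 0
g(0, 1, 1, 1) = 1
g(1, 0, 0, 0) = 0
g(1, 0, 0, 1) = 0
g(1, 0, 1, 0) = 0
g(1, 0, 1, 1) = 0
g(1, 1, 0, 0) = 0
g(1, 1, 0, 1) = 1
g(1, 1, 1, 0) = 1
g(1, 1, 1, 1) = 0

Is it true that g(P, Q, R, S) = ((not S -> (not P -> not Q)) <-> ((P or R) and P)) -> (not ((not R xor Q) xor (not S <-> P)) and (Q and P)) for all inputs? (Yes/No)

Yes

Evaluate ((not S -> (not P -> not Q)) <-> ((P or R) and P)) -> (not ((not R xor Q) xor (not S <-> P)) and (Q and P)) on each row and compare to g:
  P=0, Q=0, R=0, S=0: formula gives 1, g = 1 ✓
  P=0, Q=0, R=0, S=1: formula gives 1, g = 1 ✓
  P=0, Q=0, R=1, S=0: formula gives 1, g = 1 ✓
  P=0, Q=0, R=1, S=1: formula gives 1, g = 1 ✓
  …and likewise for the remaining 12 rows.
No disagreement on any input; they are logically equivalent.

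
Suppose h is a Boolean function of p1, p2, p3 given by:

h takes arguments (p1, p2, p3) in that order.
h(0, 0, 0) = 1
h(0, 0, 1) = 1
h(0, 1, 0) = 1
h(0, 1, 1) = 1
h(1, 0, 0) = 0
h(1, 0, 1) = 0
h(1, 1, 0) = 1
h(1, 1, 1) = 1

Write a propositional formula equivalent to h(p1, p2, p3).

h(p1, p2, p3) = not (((p1 and not p2) and not p3) or ((p1 and not p2) and p3))

The 0-rows are (1,0,0), (1,0,1). Take each as a conjunction (p1·¬p2·¬p3, p1·¬p2·p3), form their disjunction, and complement — that gives a formula that is 1 everywhere h is.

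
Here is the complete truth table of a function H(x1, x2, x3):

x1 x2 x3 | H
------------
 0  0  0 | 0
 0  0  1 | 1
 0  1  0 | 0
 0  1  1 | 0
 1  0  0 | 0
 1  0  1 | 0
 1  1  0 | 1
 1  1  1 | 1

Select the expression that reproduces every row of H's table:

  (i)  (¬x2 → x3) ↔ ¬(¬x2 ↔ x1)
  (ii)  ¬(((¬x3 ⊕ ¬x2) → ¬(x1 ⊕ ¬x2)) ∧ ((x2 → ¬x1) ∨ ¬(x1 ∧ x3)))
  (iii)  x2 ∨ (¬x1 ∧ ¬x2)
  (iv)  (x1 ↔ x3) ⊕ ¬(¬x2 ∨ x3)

ii

(i) disagrees with H on (1,0,0) (formula → 1, table → 0); rule it out.
(iii) disagrees with H on (0,0,0) (formula → 1, table → 0); rule it out.
(iv) disagrees with H on (0,0,0) (formula → 1, table → 0); rule it out.
Only (ii) survives; checking it on all 8 rows confirms it matches H.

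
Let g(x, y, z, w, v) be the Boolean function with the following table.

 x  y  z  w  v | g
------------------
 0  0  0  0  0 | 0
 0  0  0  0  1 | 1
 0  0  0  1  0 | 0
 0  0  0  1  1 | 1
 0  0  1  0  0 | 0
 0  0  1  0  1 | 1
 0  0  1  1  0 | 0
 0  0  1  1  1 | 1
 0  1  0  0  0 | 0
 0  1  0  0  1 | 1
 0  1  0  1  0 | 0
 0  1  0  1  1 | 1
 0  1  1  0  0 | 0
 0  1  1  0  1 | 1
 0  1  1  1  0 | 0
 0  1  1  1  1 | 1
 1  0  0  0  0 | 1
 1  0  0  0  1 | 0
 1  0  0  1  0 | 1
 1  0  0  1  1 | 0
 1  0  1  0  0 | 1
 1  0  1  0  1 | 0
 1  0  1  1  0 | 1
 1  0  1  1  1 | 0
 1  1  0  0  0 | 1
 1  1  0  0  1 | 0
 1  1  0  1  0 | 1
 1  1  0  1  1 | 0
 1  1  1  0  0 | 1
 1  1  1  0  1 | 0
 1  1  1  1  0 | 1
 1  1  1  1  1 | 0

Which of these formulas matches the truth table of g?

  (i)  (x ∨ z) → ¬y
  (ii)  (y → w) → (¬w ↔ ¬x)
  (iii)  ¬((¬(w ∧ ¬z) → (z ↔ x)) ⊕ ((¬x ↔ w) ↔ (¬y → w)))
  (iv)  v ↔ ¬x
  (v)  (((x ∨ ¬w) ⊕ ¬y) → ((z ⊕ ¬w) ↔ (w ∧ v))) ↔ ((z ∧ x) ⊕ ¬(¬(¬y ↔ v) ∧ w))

iv

(i) disagrees with g on (0,0,0,0,0) (formula → 1, table → 0); rule it out.
(ii) disagrees with g on (0,0,0,0,0) (formula → 1, table → 0); rule it out.
(iii) disagrees with g on (0,0,0,0,0) (formula → 1, table → 0); rule it out.
(v) disagrees with g on (0,0,0,0,0) (formula → 1, table → 0); rule it out.
(iv) is the remaining candidate, and it agrees with g on all 32 inputs.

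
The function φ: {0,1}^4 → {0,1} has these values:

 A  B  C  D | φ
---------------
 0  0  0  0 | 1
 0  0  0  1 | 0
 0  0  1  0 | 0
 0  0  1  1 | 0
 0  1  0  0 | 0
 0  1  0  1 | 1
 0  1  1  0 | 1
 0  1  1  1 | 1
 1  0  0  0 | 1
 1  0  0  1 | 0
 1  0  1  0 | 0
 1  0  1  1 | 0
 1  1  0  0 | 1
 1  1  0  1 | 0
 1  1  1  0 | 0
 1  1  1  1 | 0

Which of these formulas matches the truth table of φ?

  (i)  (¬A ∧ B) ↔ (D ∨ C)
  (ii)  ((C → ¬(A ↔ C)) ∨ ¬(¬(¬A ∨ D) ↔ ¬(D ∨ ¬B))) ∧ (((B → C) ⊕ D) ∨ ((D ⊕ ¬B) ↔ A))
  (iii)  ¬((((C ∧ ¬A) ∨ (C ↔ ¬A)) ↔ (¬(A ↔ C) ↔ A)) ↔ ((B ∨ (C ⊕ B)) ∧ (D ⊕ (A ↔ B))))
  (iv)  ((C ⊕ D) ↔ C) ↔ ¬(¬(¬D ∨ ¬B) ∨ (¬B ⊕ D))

(ii): at (0,0,0,1) it gives 1, but φ = 0 — eliminated.
(iii): at (0,0,0,0) it gives 0, but φ = 1 — eliminated.
(iv): at (0,0,0,0) it gives 0, but φ = 1 — eliminated.
Only (i) survives; checking it on all 16 rows confirms it matches φ.

i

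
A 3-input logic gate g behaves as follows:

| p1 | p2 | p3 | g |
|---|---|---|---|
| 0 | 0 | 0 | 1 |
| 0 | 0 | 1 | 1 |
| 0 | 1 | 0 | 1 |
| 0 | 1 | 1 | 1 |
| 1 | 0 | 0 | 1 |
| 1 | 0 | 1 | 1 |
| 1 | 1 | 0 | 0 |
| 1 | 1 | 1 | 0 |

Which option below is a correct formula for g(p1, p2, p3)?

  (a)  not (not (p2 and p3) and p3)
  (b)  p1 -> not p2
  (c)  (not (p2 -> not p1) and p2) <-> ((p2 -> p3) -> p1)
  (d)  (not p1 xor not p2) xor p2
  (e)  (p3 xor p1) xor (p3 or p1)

(a): at (0,0,1) it gives 0, but g = 1 — eliminated.
(c): at (0,1,0) it gives 0, but g = 1 — eliminated.
(d): at (0,0,0) it gives 0, but g = 1 — eliminated.
(e): at (0,0,0) it gives 0, but g = 1 — eliminated.
That leaves (b). Evaluating it on every row reproduces the table of g exactly.

b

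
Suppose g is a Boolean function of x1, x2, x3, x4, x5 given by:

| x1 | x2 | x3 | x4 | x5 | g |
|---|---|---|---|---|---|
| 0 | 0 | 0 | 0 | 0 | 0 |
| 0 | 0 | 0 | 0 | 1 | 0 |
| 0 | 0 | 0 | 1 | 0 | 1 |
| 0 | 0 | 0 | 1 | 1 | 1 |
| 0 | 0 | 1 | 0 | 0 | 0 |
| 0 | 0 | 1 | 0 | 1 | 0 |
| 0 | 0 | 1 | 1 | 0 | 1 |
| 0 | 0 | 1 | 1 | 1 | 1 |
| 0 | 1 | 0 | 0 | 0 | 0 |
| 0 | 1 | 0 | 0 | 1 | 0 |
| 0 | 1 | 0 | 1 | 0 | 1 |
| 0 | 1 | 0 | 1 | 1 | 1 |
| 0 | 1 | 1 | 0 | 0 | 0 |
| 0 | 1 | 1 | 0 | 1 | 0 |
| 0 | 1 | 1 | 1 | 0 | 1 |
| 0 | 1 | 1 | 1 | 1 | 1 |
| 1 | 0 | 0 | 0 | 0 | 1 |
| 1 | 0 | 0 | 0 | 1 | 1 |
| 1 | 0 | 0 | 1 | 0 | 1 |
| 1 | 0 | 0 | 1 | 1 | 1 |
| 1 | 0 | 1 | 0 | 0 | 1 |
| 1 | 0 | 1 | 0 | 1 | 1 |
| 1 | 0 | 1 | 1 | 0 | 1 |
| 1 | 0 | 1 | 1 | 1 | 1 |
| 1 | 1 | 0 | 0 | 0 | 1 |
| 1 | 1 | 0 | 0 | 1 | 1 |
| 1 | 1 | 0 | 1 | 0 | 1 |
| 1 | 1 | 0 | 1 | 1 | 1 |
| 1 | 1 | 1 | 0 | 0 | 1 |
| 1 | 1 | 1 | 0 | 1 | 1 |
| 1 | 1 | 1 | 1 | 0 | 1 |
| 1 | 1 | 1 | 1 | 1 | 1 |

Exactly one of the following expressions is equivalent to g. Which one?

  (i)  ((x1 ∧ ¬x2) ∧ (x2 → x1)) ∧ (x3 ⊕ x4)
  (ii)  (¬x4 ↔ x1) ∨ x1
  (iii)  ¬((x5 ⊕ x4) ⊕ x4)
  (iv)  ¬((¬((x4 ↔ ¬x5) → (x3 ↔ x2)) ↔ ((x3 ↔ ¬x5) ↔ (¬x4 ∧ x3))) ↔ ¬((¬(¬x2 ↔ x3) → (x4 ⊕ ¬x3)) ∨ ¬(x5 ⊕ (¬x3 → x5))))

ii

(i): at (0,0,0,1,0) it gives 0, but g = 1 — eliminated.
(iii): at (0,0,0,0,0) it gives 1, but g = 0 — eliminated.
(iv): at (0,0,0,0,1) it gives 1, but g = 0 — eliminated.
Only (ii) survives; checking it on all 32 rows confirms it matches g.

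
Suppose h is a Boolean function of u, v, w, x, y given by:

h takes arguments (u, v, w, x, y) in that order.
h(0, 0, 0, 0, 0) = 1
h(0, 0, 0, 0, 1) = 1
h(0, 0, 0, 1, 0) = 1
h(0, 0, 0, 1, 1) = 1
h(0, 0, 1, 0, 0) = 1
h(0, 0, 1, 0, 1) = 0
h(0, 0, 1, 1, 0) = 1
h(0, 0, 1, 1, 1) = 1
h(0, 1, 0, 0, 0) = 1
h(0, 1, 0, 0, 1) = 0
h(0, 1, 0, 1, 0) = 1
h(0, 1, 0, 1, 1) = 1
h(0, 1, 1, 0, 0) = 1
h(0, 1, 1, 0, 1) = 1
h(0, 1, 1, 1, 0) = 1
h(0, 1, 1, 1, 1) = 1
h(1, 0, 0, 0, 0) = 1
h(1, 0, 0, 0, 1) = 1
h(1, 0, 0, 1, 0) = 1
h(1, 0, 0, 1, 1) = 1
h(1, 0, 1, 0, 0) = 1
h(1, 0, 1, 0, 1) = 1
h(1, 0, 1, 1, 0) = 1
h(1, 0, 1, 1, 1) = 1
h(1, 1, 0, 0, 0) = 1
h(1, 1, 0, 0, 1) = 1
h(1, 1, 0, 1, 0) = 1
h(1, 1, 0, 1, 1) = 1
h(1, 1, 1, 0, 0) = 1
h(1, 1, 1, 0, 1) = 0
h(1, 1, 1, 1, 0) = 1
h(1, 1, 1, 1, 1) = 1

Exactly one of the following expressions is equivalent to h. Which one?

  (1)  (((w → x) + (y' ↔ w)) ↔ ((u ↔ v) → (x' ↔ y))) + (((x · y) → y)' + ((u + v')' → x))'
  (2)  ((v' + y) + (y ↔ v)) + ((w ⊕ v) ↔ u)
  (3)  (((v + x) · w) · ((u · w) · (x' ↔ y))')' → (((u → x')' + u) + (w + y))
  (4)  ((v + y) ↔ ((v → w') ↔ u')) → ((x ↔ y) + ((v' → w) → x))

(1) disagrees with h on (0,0,0,0,0) (formula → 0, table → 1); rule it out.
(2) disagrees with h on (0,0,1,0,1) (formula → 1, table → 0); rule it out.
(3) disagrees with h on (0,0,0,0,0) (formula → 0, table → 1); rule it out.
Only (4) survives; checking it on all 32 rows confirms it matches h.

4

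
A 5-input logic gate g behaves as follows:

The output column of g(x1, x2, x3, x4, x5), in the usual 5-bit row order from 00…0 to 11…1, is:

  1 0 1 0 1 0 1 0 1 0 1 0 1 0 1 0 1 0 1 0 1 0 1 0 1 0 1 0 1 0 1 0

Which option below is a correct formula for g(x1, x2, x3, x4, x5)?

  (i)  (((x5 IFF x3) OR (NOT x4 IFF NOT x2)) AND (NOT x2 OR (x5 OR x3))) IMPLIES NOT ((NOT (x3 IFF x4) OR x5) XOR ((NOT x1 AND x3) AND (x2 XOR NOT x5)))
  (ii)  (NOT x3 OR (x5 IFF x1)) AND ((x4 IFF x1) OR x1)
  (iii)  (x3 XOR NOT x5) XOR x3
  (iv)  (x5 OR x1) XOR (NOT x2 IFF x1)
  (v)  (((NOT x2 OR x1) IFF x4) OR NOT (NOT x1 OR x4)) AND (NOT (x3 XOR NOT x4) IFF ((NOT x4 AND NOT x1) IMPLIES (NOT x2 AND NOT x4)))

iii

(i) disagrees with g on (0,0,0,1,0) (formula → 0, table → 1); rule it out.
(ii) disagrees with g on (0,0,0,0,1) (formula → 1, table → 0); rule it out.
(iv) disagrees with g on (0,0,0,0,0) (formula → 0, table → 1); rule it out.
(v) disagrees with g on (0,0,0,0,0) (formula → 0, table → 1); rule it out.
That leaves (iii). Evaluating it on every row reproduces the table of g exactly.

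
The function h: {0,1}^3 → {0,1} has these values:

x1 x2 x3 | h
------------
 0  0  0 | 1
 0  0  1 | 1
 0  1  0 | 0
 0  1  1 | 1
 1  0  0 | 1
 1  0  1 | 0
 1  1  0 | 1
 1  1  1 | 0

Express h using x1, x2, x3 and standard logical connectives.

h(x1, x2, x3) = NOT ((((NOT x1 AND x2) AND NOT x3) OR ((x1 AND NOT x2) AND x3)) OR ((x1 AND x2) AND x3))

The 0-rows are (0,1,0), (1,0,1), (1,1,1). Take each as a conjunction (¬x1·x2·¬x3, x1·¬x2·x3, x1·x2·x3), form their disjunction, and complement — that gives a formula that is 1 everywhere h is.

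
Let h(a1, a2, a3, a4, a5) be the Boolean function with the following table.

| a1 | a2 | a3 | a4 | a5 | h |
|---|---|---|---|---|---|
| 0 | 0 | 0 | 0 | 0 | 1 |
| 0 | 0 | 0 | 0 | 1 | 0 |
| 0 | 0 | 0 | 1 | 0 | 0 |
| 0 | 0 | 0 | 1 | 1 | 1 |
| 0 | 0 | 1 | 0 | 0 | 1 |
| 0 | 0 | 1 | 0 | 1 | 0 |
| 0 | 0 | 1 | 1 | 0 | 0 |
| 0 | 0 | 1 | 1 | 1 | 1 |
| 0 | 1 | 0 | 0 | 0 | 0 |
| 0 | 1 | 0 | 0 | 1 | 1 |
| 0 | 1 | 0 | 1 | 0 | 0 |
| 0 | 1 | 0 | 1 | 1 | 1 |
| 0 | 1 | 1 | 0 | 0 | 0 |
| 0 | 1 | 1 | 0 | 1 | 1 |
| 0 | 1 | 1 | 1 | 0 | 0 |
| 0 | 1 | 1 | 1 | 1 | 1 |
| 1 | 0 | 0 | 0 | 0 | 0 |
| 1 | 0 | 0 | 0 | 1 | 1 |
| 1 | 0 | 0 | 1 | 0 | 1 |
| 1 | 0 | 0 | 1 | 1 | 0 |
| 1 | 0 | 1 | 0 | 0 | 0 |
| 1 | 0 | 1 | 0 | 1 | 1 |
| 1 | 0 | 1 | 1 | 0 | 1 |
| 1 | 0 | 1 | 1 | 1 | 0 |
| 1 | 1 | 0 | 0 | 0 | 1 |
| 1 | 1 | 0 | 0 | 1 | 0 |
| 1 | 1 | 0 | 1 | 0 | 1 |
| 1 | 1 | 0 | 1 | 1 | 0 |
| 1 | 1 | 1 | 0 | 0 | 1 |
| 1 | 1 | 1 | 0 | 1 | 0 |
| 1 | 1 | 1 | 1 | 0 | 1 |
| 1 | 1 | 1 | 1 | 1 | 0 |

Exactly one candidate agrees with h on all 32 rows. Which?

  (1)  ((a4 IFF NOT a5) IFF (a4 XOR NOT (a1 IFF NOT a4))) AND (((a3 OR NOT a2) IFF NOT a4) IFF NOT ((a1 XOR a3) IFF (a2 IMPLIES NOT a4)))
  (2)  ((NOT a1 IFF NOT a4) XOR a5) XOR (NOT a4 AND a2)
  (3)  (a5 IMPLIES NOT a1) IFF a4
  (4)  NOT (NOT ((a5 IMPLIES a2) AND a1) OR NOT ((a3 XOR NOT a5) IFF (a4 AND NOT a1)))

(1): at (0,0,0,0,0) it gives 0, but h = 1 — eliminated.
(3): at (0,0,0,0,0) it gives 0, but h = 1 — eliminated.
(4): at (0,0,0,0,0) it gives 0, but h = 1 — eliminated.
That leaves (2). Evaluating it on every row reproduces the table of h exactly.

2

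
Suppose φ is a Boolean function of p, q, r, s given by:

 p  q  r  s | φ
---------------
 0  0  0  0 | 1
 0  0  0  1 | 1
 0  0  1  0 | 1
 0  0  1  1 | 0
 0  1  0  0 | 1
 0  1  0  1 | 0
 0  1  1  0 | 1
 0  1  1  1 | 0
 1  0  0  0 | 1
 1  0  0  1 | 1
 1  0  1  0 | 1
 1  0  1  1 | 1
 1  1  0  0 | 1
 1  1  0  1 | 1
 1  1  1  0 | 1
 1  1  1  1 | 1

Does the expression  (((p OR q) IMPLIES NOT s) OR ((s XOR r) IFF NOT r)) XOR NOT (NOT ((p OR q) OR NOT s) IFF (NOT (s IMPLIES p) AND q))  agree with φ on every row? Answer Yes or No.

No

Test each input against both φ and the formula:
  p=0, q=0, r=0, s=0: formula gives 1, φ = 1 ✓
  p=0, q=0, r=0, s=1: formula gives 0, but φ = 1 ✗
Since they disagree at (0,0,0,1), the expression is not a correct formula for φ.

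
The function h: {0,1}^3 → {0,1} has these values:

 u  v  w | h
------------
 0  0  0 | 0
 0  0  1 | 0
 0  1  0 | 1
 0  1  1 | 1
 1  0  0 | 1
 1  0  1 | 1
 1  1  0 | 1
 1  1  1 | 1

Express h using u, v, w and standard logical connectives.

h(u, v, w) = NOT (((NOT u AND NOT v) AND NOT w) OR ((NOT u AND NOT v) AND w))

The 0-rows are (0,0,0), (0,0,1). Take each as a conjunction (¬u·¬v·¬w, ¬u·¬v·w), form their disjunction, and complement — that gives a formula that is 1 everywhere h is.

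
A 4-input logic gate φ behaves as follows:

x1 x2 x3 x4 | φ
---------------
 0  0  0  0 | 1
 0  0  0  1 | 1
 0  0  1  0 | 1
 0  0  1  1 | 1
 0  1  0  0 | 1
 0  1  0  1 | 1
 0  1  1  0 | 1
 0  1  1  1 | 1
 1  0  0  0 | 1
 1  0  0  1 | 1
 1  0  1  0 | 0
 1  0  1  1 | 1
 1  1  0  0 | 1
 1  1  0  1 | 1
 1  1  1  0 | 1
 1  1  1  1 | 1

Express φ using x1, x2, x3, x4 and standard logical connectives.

φ(x1, x2, x3, x4) = NOT (((x1 AND NOT x2) AND x3) AND NOT x4)

φ is 0 on exactly one input, (1,0,1,0), whose minterm is x1·¬x2·x3·¬x4. So φ is the negation of that single conjunction.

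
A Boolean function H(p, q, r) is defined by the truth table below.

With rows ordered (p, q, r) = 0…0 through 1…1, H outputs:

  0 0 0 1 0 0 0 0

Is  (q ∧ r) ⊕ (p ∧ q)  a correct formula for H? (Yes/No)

Check the formula against H row by row:
  p=0, q=0, r=0: formula gives 0, H = 0 ✓
  p=0, q=0, r=1: formula gives 0, H = 0 ✓
  p=0, q=1, r=0: formula gives 0, H = 0 ✓
  p=0, q=1, r=1: formula gives 1, H = 1 ✓
  p=1, q=0, r=0: formula gives 0, H = 0 ✓
  …
  p=1, q=1, r=0: formula gives 1, but H = 0 ✗
A single disagreement suffices: at (1,1,0) they differ, so the formula does not compute H.

No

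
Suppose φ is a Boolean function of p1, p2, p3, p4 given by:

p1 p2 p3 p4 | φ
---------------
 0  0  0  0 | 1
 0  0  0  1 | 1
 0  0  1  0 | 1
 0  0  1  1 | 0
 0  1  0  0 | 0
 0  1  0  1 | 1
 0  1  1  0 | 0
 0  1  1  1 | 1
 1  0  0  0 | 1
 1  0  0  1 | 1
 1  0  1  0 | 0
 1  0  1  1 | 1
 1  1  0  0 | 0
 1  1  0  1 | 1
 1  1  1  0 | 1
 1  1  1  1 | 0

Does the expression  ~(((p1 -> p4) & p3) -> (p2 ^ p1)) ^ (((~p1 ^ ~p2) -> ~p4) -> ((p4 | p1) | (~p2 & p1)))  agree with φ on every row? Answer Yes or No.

Check the formula against φ row by row:
  p1=0, p2=0, p3=0, p4=0: formula gives 0, but φ = 1 ✗
Row (0,0,0,0) is a counterexample, so the formula is not equivalent to φ.

No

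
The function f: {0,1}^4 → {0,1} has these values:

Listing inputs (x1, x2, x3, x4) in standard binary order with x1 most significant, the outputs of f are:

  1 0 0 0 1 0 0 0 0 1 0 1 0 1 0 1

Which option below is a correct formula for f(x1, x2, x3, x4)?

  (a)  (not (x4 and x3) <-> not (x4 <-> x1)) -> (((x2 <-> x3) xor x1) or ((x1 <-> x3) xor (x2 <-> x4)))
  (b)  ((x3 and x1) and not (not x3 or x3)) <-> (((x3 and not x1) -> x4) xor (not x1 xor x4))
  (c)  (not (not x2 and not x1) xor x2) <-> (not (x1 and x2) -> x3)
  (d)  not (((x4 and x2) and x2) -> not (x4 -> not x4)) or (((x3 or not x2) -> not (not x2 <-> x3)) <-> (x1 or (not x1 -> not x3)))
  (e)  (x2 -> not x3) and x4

(a) fails at (0,0,0,1): the formula yields 1, f is 0.
(c) fails at (0,0,0,1): the formula yields 1, f is 0.
(d) fails at (0,0,0,1): the formula yields 1, f is 0.
(e) fails at (0,0,0,0): the formula yields 0, f is 1.
Only (b) survives; checking it on all 16 rows confirms it matches f.

b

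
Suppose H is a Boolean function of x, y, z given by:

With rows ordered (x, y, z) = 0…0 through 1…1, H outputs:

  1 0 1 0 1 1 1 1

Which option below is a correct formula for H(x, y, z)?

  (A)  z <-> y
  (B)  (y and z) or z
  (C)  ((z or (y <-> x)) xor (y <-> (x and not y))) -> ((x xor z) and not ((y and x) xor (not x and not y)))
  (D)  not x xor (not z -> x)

(A) fails at (0,1,0): the formula yields 0, H is 1.
(B) fails at (0,0,0): the formula yields 0, H is 1.
(C) fails at (0,0,1): the formula yields 1, H is 0.
That leaves (D). Evaluating it on every row reproduces the table of H exactly.

D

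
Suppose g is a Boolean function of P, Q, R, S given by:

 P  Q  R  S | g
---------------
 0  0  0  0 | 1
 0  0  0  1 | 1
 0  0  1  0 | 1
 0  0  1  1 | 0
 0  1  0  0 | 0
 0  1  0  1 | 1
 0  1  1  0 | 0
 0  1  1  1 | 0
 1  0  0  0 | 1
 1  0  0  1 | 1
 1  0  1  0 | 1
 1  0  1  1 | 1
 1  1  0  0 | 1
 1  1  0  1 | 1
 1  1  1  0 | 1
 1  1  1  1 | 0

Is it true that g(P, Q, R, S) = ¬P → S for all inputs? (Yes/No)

No

Evaluate ¬P → S on each row and compare to g:
  P=0, Q=0, R=0, S=0: formula gives 0, but g = 1 ✗
Since they disagree at (0,0,0,0), the expression is not a correct formula for g.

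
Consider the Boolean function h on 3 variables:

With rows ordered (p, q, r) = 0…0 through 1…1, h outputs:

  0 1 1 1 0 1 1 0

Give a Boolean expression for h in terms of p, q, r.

h(p, q, r) = NOT ((((NOT p AND NOT q) AND NOT r) OR ((p AND NOT q) AND NOT r)) OR ((p AND q) AND r))

The 0-rows are (0,0,0), (1,0,0), (1,1,1). Take each as a conjunction (¬p·¬q·¬r, p·¬q·¬r, p·q·r), form their disjunction, and complement — that gives a formula that is 1 everywhere h is.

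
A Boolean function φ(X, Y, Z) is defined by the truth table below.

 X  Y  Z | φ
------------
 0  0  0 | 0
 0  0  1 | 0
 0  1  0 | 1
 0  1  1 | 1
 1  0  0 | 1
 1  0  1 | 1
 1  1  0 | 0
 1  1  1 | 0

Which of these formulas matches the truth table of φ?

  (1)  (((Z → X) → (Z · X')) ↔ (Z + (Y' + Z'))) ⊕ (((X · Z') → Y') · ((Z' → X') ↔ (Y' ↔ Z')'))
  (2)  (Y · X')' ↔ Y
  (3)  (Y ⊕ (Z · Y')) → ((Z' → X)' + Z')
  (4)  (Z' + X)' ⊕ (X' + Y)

1

(2) disagrees with φ on (0,1,0) (formula → 0, table → 1); rule it out.
(3) disagrees with φ on (0,0,0) (formula → 1, table → 0); rule it out.
(4) disagrees with φ on (0,0,0) (formula → 1, table → 0); rule it out.
Only (1) survives; checking it on all 8 rows confirms it matches φ.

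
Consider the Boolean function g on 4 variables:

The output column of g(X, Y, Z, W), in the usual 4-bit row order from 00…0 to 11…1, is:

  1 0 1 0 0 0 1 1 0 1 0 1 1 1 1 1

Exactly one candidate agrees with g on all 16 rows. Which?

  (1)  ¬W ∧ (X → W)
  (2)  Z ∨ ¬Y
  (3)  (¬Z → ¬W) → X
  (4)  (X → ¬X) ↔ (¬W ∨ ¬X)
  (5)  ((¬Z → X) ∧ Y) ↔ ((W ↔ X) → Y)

(1) fails at (0,1,0,0): the formula yields 1, g is 0.
(2) fails at (0,0,0,1): the formula yields 1, g is 0.
(3) fails at (0,0,0,0): the formula yields 0, g is 1.
(4) fails at (0,0,0,1): the formula yields 1, g is 0.
Only (5) survives; checking it on all 16 rows confirms it matches g.

5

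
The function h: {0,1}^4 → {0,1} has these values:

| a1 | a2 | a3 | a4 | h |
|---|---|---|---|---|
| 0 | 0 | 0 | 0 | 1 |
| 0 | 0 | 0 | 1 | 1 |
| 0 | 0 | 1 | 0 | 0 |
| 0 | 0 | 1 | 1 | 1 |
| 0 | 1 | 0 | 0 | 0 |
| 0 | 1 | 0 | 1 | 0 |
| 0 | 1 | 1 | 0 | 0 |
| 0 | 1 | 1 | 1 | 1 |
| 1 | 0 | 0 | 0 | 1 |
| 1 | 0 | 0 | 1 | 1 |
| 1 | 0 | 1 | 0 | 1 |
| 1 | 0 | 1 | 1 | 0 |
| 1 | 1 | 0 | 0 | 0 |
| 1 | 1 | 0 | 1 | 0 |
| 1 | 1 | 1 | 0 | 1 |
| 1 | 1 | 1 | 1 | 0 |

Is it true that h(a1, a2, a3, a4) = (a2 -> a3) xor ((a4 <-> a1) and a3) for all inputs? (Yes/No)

Yes

Check the formula against h row by row:
  a1=0, a2=0, a3=0, a4=0: formula gives 1, h = 1 ✓
  a1=0, a2=0, a3=0, a4=1: formula gives 1, h = 1 ✓
  a1=0, a2=0, a3=1, a4=0: formula gives 0, h = 0 ✓
  a1=0, a2=0, a3=1, a4=1: formula gives 1, h = 1 ✓
  …and likewise for the remaining 12 rows.
All 16 rows match — the expression computes h exactly.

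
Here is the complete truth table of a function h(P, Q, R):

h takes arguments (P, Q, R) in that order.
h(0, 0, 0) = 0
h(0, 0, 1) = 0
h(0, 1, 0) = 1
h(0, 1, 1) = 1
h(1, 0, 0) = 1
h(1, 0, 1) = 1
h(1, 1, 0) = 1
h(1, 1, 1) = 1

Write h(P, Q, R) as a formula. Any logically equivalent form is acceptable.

h(P, Q, R) = ~(((~P & ~Q) & ~R) | ((~P & ~Q) & R))

The 0-rows are (0,0,0), (0,0,1). Take each as a conjunction (¬P·¬Q·¬R, ¬P·¬Q·R), form their disjunction, and complement — that gives a formula that is 1 everywhere h is.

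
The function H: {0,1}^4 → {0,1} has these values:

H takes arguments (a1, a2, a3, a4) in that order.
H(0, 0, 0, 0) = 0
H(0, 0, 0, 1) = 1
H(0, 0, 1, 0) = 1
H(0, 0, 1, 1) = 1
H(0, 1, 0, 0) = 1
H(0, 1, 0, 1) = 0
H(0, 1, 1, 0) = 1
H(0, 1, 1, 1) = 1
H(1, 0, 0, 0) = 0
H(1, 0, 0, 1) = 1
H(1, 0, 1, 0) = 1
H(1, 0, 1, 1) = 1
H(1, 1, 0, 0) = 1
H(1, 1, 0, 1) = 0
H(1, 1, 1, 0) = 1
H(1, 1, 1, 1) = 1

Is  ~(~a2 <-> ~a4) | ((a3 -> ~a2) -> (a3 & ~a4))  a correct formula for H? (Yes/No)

Evaluate ~(~a2 <-> ~a4) | ((a3 -> ~a2) -> (a3 & ~a4)) on each row and compare to H:
  a1=0, a2=0, a3=0, a4=0: formula gives 0, H = 0 ✓
  a1=0, a2=0, a3=0, a4=1: formula gives 1, H = 1 ✓
  a1=0, a2=0, a3=1, a4=0: formula gives 1, H = 1 ✓
  a1=0, a2=0, a3=1, a4=1: formula gives 1, H = 1 ✓
  … (the remaining 12 rows also agree.)
All 16 rows match — the expression computes H exactly.

Yes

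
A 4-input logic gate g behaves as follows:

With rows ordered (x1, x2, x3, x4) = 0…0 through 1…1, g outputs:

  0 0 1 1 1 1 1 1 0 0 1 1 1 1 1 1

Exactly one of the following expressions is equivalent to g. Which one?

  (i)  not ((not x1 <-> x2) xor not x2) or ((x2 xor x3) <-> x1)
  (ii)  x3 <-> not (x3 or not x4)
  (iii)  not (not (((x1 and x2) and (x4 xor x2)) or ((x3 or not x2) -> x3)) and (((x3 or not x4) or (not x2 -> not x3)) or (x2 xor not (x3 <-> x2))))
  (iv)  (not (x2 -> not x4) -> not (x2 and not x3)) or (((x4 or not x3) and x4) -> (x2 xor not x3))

(i) fails at (0,0,0,0): the formula yields 1, g is 0.
(ii) fails at (0,0,0,0): the formula yields 1, g is 0.
(iv) fails at (0,0,0,0): the formula yields 1, g is 0.
That leaves (iii). Evaluating it on every row reproduces the table of g exactly.

iii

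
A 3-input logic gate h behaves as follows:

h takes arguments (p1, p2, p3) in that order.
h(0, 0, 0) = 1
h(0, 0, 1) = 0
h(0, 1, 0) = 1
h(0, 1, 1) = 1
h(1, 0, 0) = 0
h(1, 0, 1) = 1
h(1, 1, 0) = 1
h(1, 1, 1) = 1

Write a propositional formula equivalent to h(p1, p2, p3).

h(p1, p2, p3) = (((p1' · p2') · p3) + ((p1 · p2') · p3'))'

The 0-rows are (0,0,1), (1,0,0). Take each as a conjunction (¬p1·¬p2·p3, p1·¬p2·¬p3), form their disjunction, and complement — that gives a formula that is 1 everywhere h is.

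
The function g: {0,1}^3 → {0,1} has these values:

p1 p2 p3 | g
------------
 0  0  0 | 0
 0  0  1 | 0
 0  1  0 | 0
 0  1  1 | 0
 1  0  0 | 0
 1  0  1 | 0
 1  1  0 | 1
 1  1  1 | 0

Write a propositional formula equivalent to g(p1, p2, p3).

Only row (1,1,0) gives 1. That row's minterm p1·p2·¬p3 is g directly.

g(p1, p2, p3) = (p1 AND p2) AND NOT p3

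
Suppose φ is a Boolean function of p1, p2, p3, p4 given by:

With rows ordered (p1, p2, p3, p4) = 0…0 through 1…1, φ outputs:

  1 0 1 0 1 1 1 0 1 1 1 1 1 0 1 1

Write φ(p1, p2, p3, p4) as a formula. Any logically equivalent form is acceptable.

φ is 0 on only 4 rows — (0,0,0,1), (0,0,1,1), (0,1,1,1), (1,1,0,1). Writing each as a minterm (¬p1·¬p2·¬p3·p4, ¬p1·¬p2·p3·p4, ¬p1·p2·p3·p4, p1·p2·¬p3·p4) and OR-ing them characterizes exactly where φ=0, so φ is the negation of that disjunction.

φ(p1, p2, p3, p4) = ((((((p1' · p2') · p3') · p4) + (((p1' · p2') · p3) · p4)) + (((p1' · p2) · p3) · p4)) + (((p1 · p2) · p3') · p4))'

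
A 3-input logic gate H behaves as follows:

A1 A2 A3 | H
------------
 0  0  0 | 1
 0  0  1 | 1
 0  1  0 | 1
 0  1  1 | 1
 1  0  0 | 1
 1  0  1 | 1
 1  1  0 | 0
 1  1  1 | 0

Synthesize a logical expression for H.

H(A1, A2, A3) = ¬(((A1 ∧ A2) ∧ ¬A3) ∨ ((A1 ∧ A2) ∧ A3))

There are just 2 zero rows: (1,1,0), (1,1,1). Their minterms are A1·A2·¬A3, A1·A2·A3; the OR of those covers precisely the 0-outputs, and negating it yields H.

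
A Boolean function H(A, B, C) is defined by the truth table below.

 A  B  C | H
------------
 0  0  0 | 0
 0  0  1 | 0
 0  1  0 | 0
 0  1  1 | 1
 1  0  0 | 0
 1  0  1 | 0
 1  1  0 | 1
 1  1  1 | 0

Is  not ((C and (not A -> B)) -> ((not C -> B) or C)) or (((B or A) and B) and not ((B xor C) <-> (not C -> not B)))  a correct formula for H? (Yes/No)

No

Test each input against both H and the formula:
  A=0, B=0, C=0: formula gives 0, H = 0 ✓
  A=0, B=0, C=1: formula gives 0, H = 0 ✓
  A=0, B=1, C=0: formula gives 1, but H = 0 ✗
Since they disagree at (0,1,0), the expression is not a correct formula for H.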